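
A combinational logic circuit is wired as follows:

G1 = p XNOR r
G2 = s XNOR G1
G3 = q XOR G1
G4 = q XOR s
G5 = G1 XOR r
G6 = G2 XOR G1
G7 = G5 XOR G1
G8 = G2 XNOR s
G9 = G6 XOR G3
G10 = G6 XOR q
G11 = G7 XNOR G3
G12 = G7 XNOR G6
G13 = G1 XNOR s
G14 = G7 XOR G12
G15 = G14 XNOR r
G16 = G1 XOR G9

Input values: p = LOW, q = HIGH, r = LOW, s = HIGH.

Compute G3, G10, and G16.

G1 = p XNOR r = LOW XNOR LOW = HIGH
G2 = s XNOR G1 = HIGH XNOR HIGH = HIGH
G3 = q XOR G1 = HIGH XOR HIGH = LOW
G6 = G2 XOR G1 = HIGH XOR HIGH = LOW
G9 = G6 XOR G3 = LOW XOR LOW = LOW
G10 = G6 XOR q = LOW XOR HIGH = HIGH
G16 = G1 XOR G9 = HIGH XOR LOW = HIGH

G3 = LOW; G10 = HIGH; G16 = HIGH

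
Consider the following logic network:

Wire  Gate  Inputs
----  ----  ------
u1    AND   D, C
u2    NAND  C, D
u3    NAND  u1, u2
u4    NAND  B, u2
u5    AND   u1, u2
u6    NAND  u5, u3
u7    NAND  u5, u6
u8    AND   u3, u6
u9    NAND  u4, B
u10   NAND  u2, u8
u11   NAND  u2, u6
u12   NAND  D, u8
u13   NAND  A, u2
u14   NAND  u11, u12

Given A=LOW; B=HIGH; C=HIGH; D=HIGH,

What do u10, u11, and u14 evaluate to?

u1 = D AND C = HIGH AND HIGH = HIGH
u2 = C NAND D = HIGH NAND HIGH = LOW
u3 = u1 NAND u2 = HIGH NAND LOW = HIGH
u5 = u1 AND u2 = HIGH AND LOW = LOW
u6 = u5 NAND u3 = LOW NAND HIGH = HIGH
u8 = u3 AND u6 = HIGH AND HIGH = HIGH
u10 = u2 NAND u8 = LOW NAND HIGH = HIGH
u11 = u2 NAND u6 = LOW NAND HIGH = HIGH
u12 = D NAND u8 = HIGH NAND HIGH = LOW
u14 = u11 NAND u12 = HIGH NAND LOW = HIGH

u10 = HIGH; u11 = HIGH; u14 = HIGH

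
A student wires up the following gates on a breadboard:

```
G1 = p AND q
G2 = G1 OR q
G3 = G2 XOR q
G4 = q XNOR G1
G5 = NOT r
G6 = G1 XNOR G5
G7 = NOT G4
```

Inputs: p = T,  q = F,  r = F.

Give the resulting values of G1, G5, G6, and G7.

G1 = F; G5 = T; G6 = F; G7 = F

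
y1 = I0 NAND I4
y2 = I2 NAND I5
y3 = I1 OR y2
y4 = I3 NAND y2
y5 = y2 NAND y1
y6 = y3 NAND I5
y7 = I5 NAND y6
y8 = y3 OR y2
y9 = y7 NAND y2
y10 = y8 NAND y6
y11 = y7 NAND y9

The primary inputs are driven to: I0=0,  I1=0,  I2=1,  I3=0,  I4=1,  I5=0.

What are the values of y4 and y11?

y4 = 1; y11 = 1

y2 = I2 NAND I5 = 1 NAND 0 = 1
y3 = I1 OR y2 = 0 OR 1 = 1
y4 = I3 NAND y2 = 0 NAND 1 = 1
y6 = y3 NAND I5 = 1 NAND 0 = 1
y7 = I5 NAND y6 = 0 NAND 1 = 1
y9 = y7 NAND y2 = 1 NAND 1 = 0
y11 = y7 NAND y9 = 1 NAND 0 = 1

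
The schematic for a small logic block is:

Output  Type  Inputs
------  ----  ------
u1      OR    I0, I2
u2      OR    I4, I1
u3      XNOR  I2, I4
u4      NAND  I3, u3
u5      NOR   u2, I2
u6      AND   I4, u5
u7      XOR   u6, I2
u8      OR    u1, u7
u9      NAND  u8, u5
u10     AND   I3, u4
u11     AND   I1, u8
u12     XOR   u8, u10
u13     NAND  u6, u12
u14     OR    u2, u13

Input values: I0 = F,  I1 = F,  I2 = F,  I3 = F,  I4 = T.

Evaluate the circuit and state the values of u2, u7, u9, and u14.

u2 = T, u7 = F, u9 = T, u14 = T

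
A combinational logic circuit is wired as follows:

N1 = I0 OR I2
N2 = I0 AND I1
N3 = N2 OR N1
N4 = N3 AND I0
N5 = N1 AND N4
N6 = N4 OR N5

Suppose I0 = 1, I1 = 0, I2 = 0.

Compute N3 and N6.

N3 = 1, N6 = 1

N1 = I0 OR I2 = 1 OR 0 = 1
N2 = I0 AND I1 = 1 AND 0 = 0
N3 = N2 OR N1 = 0 OR 1 = 1
N4 = N3 AND I0 = 1 AND 1 = 1
N5 = N1 AND N4 = 1 AND 1 = 1
N6 = N4 OR N5 = 1 OR 1 = 1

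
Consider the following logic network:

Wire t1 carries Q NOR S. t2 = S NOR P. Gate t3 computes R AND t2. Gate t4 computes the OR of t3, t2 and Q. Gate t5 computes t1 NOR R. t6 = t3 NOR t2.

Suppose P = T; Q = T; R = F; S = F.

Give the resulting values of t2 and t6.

t2 = F, t6 = T

t2 = S NOR P = F NOR T = F
t3 = R AND t2 = F AND F = F
t6 = t3 NOR t2 = F NOR F = T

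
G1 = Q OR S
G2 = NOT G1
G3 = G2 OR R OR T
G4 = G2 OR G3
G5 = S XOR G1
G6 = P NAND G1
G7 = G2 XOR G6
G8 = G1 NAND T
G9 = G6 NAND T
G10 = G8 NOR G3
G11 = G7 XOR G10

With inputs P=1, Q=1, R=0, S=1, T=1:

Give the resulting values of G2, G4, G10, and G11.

G2 = 0; G4 = 1; G10 = 0; G11 = 0

G1 = Q OR S = 1 OR 1 = 1
G2 = NOT G1 = NOT 1 = 0
G3 = G2 OR R OR T = 0 OR 0 OR 1 = 1
G4 = G2 OR G3 = 0 OR 1 = 1
G6 = P NAND G1 = 1 NAND 1 = 0
G7 = G2 XOR G6 = 0 XOR 0 = 0
G8 = G1 NAND T = 1 NAND 1 = 0
G10 = G8 NOR G3 = 0 NOR 1 = 0
G11 = G7 XOR G10 = 0 XOR 0 = 0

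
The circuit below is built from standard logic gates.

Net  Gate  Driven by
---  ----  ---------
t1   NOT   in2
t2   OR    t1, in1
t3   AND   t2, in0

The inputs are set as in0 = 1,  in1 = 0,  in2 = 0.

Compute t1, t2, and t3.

t1 = NOT in2 = NOT 0 = 1
t2 = t1 OR in1 = 1 OR 0 = 1
t3 = t2 AND in0 = 1 AND 1 = 1

t1 = 1, t2 = 1, t3 = 1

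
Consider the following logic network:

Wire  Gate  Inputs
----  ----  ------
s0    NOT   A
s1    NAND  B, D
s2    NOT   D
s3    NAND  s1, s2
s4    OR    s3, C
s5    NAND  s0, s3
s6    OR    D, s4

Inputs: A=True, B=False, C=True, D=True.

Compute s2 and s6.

s1 = B NAND D = False NAND True = True
s2 = NOT D = NOT True = False
s3 = s1 NAND s2 = True NAND False = True
s4 = s3 OR C = True OR True = True
s6 = D OR s4 = True OR True = True

s2 = False, s6 = True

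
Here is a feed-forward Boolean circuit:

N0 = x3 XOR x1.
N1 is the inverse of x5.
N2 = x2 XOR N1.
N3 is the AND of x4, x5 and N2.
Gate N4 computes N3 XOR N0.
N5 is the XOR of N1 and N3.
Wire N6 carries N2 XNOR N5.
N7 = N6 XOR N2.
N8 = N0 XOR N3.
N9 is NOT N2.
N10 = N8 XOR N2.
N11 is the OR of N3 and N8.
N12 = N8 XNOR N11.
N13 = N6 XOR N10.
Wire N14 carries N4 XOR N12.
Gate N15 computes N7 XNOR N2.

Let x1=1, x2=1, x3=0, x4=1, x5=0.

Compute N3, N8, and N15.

N3 = 0; N8 = 1; N15 = 1

N0 = x3 XOR x1 = 0 XOR 1 = 1
N1 = NOT x5 = NOT 0 = 1
N2 = x2 XOR N1 = 1 XOR 1 = 0
N3 = x4 AND x5 AND N2 = 1 AND 0 AND 0 = 0
N5 = N1 XOR N3 = 1 XOR 0 = 1
N6 = N2 XNOR N5 = 0 XNOR 1 = 0
N7 = N6 XOR N2 = 0 XOR 0 = 0
N8 = N0 XOR N3 = 1 XOR 0 = 1
N15 = N7 XNOR N2 = 0 XNOR 0 = 1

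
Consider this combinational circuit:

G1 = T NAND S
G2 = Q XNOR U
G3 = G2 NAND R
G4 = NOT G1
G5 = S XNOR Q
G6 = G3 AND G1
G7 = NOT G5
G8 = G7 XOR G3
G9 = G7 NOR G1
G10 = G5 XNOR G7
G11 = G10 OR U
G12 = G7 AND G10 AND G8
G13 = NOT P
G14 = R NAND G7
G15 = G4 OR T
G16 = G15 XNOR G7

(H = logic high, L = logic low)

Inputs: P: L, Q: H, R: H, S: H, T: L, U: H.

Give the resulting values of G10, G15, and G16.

G10 = L, G15 = L, G16 = H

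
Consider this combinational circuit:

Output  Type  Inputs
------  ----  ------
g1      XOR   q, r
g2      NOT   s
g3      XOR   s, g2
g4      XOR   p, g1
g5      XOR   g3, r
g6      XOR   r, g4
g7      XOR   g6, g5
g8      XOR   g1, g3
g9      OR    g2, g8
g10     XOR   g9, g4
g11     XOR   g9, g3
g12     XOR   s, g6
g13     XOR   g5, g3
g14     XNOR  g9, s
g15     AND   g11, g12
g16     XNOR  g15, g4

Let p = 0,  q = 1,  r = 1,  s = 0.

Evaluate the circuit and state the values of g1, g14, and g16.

g1 = q XOR r = 1 XOR 1 = 0
g2 = NOT s = NOT 0 = 1
g3 = s XOR g2 = 0 XOR 1 = 1
g4 = p XOR g1 = 0 XOR 0 = 0
g6 = r XOR g4 = 1 XOR 0 = 1
g8 = g1 XOR g3 = 0 XOR 1 = 1
g9 = g2 OR g8 = 1 OR 1 = 1
g11 = g9 XOR g3 = 1 XOR 1 = 0
g12 = s XOR g6 = 0 XOR 1 = 1
g14 = g9 XNOR s = 1 XNOR 0 = 0
g15 = g11 AND g12 = 0 AND 1 = 0
g16 = g15 XNOR g4 = 0 XNOR 0 = 1

g1 = 0; g14 = 0; g16 = 1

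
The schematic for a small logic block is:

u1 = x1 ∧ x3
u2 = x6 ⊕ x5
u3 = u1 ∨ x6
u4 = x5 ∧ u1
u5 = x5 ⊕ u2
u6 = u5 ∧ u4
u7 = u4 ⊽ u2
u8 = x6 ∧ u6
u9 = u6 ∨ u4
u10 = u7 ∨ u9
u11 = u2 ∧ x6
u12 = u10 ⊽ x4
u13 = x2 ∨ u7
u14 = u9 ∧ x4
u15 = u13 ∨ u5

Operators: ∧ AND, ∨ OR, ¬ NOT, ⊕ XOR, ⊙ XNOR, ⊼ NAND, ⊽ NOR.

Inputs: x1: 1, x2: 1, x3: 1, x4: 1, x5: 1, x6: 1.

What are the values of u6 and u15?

u1 = x1 AND x3 = 1 AND 1 = 1
u2 = x6 XOR x5 = 1 XOR 1 = 0
u4 = x5 AND u1 = 1 AND 1 = 1
u5 = x5 XOR u2 = 1 XOR 0 = 1
u6 = u5 AND u4 = 1 AND 1 = 1
u7 = u4 NOR u2 = 1 NOR 0 = 0
u13 = x2 OR u7 = 1 OR 0 = 1
u15 = u13 OR u5 = 1 OR 1 = 1

u6 = 1, u15 = 1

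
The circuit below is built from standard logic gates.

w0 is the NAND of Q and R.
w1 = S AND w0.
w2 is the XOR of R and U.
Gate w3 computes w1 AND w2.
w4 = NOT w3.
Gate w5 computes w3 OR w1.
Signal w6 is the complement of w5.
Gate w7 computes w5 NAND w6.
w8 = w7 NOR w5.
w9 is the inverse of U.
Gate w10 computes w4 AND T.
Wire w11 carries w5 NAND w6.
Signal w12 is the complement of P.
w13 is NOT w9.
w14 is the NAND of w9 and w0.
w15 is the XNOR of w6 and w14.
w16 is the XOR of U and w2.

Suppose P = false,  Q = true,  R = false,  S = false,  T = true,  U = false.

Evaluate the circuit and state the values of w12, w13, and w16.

w12 = true, w13 = false, w16 = false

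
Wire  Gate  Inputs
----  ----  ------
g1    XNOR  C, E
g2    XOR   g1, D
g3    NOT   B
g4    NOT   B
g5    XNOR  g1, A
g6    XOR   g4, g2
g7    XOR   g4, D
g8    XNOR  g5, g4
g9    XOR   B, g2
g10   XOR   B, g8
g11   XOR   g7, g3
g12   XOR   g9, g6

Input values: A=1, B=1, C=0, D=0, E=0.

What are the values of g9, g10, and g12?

g9 = 0, g10 = 1, g12 = 1

g1 = C XNOR E = 0 XNOR 0 = 1
g2 = g1 XOR D = 1 XOR 0 = 1
g4 = NOT B = NOT 1 = 0
g5 = g1 XNOR A = 1 XNOR 1 = 1
g6 = g4 XOR g2 = 0 XOR 1 = 1
g8 = g5 XNOR g4 = 1 XNOR 0 = 0
g9 = B XOR g2 = 1 XOR 1 = 0
g10 = B XOR g8 = 1 XOR 0 = 1
g12 = g9 XOR g6 = 0 XOR 1 = 1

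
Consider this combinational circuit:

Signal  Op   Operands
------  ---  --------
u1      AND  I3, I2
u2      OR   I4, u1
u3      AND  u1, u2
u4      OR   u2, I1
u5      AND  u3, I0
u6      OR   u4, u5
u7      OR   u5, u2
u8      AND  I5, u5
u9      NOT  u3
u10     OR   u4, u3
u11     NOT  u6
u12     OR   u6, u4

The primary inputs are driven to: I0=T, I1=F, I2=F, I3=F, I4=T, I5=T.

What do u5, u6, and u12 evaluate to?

u5 = F  u6 = T  u12 = T

u1 = I3 AND I2 = F AND F = F
u2 = I4 OR u1 = T OR F = T
u3 = u1 AND u2 = F AND T = F
u4 = u2 OR I1 = T OR F = T
u5 = u3 AND I0 = F AND T = F
u6 = u4 OR u5 = T OR F = T
u12 = u6 OR u4 = T OR T = T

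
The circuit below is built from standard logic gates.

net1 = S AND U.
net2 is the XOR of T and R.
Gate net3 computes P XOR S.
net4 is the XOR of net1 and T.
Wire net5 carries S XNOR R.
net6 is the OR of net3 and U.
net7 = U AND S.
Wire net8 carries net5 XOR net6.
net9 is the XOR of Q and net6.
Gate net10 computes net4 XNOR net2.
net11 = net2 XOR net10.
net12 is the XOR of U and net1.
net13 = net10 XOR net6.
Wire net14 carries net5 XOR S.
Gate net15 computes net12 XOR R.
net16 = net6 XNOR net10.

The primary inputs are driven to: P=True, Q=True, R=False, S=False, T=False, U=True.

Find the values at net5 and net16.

net5 = True, net16 = True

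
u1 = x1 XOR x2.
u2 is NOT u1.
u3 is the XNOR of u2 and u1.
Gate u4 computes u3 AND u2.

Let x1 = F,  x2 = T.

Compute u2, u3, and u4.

u1 = x1 XOR x2 = F XOR T = T
u2 = NOT u1 = NOT T = F
u3 = u2 XNOR u1 = F XNOR T = F
u4 = u3 AND u2 = F AND F = F

u2 = F, u3 = F, u4 = F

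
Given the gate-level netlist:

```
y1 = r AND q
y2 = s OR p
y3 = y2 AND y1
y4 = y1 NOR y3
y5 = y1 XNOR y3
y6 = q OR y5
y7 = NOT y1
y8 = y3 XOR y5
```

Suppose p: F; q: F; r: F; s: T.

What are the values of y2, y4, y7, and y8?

y1 = r AND q = F AND F = F
y2 = s OR p = T OR F = T
y3 = y2 AND y1 = T AND F = F
y4 = y1 NOR y3 = F NOR F = T
y5 = y1 XNOR y3 = F XNOR F = T
y7 = NOT y1 = NOT F = T
y8 = y3 XOR y5 = F XOR T = T

y2 = T, y4 = T, y7 = T, y8 = T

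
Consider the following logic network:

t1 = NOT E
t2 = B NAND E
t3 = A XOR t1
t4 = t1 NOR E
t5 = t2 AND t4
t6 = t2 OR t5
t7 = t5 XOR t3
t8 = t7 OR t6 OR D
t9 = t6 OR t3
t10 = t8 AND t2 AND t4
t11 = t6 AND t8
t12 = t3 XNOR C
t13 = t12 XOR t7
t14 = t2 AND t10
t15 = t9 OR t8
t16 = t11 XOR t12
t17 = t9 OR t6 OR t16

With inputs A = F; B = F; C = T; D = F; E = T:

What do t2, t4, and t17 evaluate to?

t2 = T, t4 = F, t17 = T

t1 = NOT E = NOT T = F
t2 = B NAND E = F NAND T = T
t3 = A XOR t1 = F XOR F = F
t4 = t1 NOR E = F NOR T = F
t5 = t2 AND t4 = T AND F = F
t6 = t2 OR t5 = T OR F = T
t7 = t5 XOR t3 = F XOR F = F
t8 = t7 OR t6 OR D = F OR T OR F = T
t9 = t6 OR t3 = T OR F = T
t11 = t6 AND t8 = T AND T = T
t12 = t3 XNOR C = F XNOR T = F
t16 = t11 XOR t12 = T XOR F = T
t17 = t9 OR t6 OR t16 = T OR T OR T = T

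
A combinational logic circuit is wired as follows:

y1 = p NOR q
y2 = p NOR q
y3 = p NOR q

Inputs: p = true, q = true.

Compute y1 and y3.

y1 = false  y3 = false

y1 = p NOR q = true NOR true = false
y3 = p NOR q = true NOR true = false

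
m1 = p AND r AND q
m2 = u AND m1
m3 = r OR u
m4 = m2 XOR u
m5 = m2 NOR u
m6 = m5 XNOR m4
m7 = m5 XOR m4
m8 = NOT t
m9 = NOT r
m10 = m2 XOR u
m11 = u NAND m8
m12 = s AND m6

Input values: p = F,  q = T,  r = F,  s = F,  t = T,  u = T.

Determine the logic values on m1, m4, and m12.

m1 = F; m4 = T; m12 = F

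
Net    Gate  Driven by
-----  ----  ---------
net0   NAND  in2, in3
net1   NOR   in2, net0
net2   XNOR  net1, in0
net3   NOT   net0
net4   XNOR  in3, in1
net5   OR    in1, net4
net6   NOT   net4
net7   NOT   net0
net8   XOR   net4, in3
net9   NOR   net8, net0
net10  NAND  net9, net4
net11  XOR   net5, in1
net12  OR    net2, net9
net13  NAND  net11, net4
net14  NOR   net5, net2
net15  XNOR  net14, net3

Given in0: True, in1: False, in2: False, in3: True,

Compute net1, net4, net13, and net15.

net0 = in2 NAND in3 = False NAND True = True
net1 = in2 NOR net0 = False NOR True = False
net2 = net1 XNOR in0 = False XNOR True = False
net3 = NOT net0 = NOT True = False
net4 = in3 XNOR in1 = True XNOR False = False
net5 = in1 OR net4 = False OR False = False
net11 = net5 XOR in1 = False XOR False = False
net13 = net11 NAND net4 = False NAND False = True
net14 = net5 NOR net2 = False NOR False = True
net15 = net14 XNOR net3 = True XNOR False = False

net1 = False  net4 = False  net13 = True  net15 = False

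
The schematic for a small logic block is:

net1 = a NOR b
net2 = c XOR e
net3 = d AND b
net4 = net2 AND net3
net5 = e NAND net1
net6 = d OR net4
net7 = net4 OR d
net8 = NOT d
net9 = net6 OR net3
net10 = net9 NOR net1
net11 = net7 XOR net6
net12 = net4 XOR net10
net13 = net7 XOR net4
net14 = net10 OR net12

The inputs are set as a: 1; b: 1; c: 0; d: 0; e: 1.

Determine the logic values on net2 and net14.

net2 = 1; net14 = 1

net1 = a NOR b = 1 NOR 1 = 0
net2 = c XOR e = 0 XOR 1 = 1
net3 = d AND b = 0 AND 1 = 0
net4 = net2 AND net3 = 1 AND 0 = 0
net6 = d OR net4 = 0 OR 0 = 0
net9 = net6 OR net3 = 0 OR 0 = 0
net10 = net9 NOR net1 = 0 NOR 0 = 1
net12 = net4 XOR net10 = 0 XOR 1 = 1
net14 = net10 OR net12 = 1 OR 1 = 1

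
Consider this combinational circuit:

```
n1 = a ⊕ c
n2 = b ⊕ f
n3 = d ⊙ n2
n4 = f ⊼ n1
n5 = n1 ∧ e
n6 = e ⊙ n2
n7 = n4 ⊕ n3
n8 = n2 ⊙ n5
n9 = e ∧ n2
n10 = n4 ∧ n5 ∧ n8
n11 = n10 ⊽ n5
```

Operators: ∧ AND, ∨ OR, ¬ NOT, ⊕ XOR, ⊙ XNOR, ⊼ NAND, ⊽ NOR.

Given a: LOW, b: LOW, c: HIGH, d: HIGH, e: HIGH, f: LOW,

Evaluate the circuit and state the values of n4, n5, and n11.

n4 = HIGH; n5 = HIGH; n11 = LOW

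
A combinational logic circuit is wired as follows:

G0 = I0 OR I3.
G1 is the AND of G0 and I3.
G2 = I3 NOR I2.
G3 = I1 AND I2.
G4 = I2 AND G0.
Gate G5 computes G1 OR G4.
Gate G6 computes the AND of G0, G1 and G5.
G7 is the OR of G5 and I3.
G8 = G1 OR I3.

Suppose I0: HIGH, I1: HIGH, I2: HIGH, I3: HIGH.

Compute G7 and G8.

G7 = HIGH, G8 = HIGH

G0 = I0 OR I3 = HIGH OR HIGH = HIGH
G1 = G0 AND I3 = HIGH AND HIGH = HIGH
G4 = I2 AND G0 = HIGH AND HIGH = HIGH
G5 = G1 OR G4 = HIGH OR HIGH = HIGH
G7 = G5 OR I3 = HIGH OR HIGH = HIGH
G8 = G1 OR I3 = HIGH OR HIGH = HIGH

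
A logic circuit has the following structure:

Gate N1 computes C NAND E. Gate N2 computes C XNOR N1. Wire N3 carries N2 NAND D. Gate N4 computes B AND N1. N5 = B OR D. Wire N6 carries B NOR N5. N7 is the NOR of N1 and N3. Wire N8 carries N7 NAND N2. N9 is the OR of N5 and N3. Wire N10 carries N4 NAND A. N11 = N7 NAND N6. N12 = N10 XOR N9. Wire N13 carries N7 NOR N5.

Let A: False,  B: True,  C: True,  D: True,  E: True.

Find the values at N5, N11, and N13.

N1 = C NAND E = True NAND True = False
N2 = C XNOR N1 = True XNOR False = False
N3 = N2 NAND D = False NAND True = True
N5 = B OR D = True OR True = True
N6 = B NOR N5 = True NOR True = False
N7 = N1 NOR N3 = False NOR True = False
N11 = N7 NAND N6 = False NAND False = True
N13 = N7 NOR N5 = False NOR True = False

N5 = True, N11 = True, N13 = False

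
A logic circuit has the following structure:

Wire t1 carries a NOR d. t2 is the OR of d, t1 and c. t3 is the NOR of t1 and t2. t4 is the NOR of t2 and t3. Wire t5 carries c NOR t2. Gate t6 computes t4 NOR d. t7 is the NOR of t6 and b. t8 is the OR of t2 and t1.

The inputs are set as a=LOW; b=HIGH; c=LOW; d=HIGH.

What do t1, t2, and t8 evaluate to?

t1 = LOW; t2 = HIGH; t8 = HIGH

t1 = a NOR d = LOW NOR HIGH = LOW
t2 = d OR t1 OR c = HIGH OR LOW OR LOW = HIGH
t8 = t2 OR t1 = HIGH OR LOW = HIGH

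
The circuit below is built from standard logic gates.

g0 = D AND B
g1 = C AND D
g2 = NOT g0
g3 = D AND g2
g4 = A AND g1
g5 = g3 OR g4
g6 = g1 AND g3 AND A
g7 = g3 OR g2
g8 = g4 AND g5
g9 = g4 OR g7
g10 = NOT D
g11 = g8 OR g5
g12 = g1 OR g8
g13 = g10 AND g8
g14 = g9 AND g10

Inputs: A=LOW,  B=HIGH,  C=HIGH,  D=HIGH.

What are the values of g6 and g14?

g6 = LOW  g14 = LOW

g0 = D AND B = HIGH AND HIGH = HIGH
g1 = C AND D = HIGH AND HIGH = HIGH
g2 = NOT g0 = NOT HIGH = LOW
g3 = D AND g2 = HIGH AND LOW = LOW
g4 = A AND g1 = LOW AND HIGH = LOW
g6 = g1 AND g3 AND A = HIGH AND LOW AND LOW = LOW
g7 = g3 OR g2 = LOW OR LOW = LOW
g9 = g4 OR g7 = LOW OR LOW = LOW
g10 = NOT D = NOT HIGH = LOW
g14 = g9 AND g10 = LOW AND LOW = LOW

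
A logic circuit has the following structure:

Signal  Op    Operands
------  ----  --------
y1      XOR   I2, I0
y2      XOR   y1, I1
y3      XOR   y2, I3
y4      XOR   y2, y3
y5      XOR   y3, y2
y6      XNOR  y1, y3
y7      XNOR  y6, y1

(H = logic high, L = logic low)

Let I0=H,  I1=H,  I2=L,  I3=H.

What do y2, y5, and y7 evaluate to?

y2 = L  y5 = H  y7 = H

y1 = I2 XOR I0 = L XOR H = H
y2 = y1 XOR I1 = H XOR H = L
y3 = y2 XOR I3 = L XOR H = H
y5 = y3 XOR y2 = H XOR L = H
y6 = y1 XNOR y3 = H XNOR H = H
y7 = y6 XNOR y1 = H XNOR H = H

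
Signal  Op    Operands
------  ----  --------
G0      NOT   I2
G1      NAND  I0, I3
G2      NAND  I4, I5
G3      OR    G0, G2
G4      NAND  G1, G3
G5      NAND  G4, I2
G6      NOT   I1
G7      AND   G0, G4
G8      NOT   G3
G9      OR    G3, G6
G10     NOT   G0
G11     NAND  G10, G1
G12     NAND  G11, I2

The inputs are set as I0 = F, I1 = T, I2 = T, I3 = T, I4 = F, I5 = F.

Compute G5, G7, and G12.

G5 = T, G7 = F, G12 = T

G0 = NOT I2 = NOT T = F
G1 = I0 NAND I3 = F NAND T = T
G2 = I4 NAND I5 = F NAND F = T
G3 = G0 OR G2 = F OR T = T
G4 = G1 NAND G3 = T NAND T = F
G5 = G4 NAND I2 = F NAND T = T
G7 = G0 AND G4 = F AND F = F
G10 = NOT G0 = NOT F = T
G11 = G10 NAND G1 = T NAND T = F
G12 = G11 NAND I2 = F NAND T = T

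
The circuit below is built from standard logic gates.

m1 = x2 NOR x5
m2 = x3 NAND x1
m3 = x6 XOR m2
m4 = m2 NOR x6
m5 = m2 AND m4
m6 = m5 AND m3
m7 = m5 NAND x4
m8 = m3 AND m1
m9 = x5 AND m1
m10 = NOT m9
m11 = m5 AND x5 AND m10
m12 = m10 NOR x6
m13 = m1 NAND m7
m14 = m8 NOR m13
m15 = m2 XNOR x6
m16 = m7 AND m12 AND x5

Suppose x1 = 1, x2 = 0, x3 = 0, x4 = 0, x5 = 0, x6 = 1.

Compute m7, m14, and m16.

m7 = 1, m14 = 1, m16 = 0

m1 = x2 NOR x5 = 0 NOR 0 = 1
m2 = x3 NAND x1 = 0 NAND 1 = 1
m3 = x6 XOR m2 = 1 XOR 1 = 0
m4 = m2 NOR x6 = 1 NOR 1 = 0
m5 = m2 AND m4 = 1 AND 0 = 0
m7 = m5 NAND x4 = 0 NAND 0 = 1
m8 = m3 AND m1 = 0 AND 1 = 0
m9 = x5 AND m1 = 0 AND 1 = 0
m10 = NOT m9 = NOT 0 = 1
m12 = m10 NOR x6 = 1 NOR 1 = 0
m13 = m1 NAND m7 = 1 NAND 1 = 0
m14 = m8 NOR m13 = 0 NOR 0 = 1
m16 = m7 AND m12 AND x5 = 1 AND 0 AND 0 = 0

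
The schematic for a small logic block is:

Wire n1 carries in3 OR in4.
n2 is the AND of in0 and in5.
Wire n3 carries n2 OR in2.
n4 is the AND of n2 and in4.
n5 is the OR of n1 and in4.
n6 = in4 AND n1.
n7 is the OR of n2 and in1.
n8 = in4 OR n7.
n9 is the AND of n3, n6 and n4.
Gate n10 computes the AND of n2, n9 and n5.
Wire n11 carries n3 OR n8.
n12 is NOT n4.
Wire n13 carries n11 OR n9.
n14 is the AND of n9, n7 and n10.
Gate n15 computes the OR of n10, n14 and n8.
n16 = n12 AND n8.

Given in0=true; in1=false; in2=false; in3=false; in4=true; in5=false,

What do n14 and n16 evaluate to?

n1 = in3 OR in4 = false OR true = true
n2 = in0 AND in5 = true AND false = false
n3 = n2 OR in2 = false OR false = false
n4 = n2 AND in4 = false AND true = false
n5 = n1 OR in4 = true OR true = true
n6 = in4 AND n1 = true AND true = true
n7 = n2 OR in1 = false OR false = false
n8 = in4 OR n7 = true OR false = true
n9 = n3 AND n6 AND n4 = false AND true AND false = false
n10 = n2 AND n9 AND n5 = false AND false AND true = false
n12 = NOT n4 = NOT false = true
n14 = n9 AND n7 AND n10 = false AND false AND false = false
n16 = n12 AND n8 = true AND true = true

n14 = false; n16 = true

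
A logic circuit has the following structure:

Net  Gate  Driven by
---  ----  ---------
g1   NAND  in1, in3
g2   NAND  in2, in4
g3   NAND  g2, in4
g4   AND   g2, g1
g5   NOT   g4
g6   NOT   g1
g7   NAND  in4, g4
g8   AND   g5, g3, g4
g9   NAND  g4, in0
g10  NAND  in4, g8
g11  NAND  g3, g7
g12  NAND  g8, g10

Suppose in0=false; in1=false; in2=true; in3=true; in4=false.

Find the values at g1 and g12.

g1 = true; g12 = true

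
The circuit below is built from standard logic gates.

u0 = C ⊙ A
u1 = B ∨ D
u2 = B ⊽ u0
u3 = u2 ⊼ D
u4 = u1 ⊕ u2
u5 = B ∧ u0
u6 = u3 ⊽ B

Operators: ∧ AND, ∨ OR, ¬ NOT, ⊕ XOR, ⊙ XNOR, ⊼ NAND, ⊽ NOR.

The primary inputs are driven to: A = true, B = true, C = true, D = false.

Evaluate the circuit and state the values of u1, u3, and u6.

u0 = C XNOR A = true XNOR true = true
u1 = B OR D = true OR false = true
u2 = B NOR u0 = true NOR true = false
u3 = u2 NAND D = false NAND false = true
u6 = u3 NOR B = true NOR true = false

u1 = true; u3 = true; u6 = false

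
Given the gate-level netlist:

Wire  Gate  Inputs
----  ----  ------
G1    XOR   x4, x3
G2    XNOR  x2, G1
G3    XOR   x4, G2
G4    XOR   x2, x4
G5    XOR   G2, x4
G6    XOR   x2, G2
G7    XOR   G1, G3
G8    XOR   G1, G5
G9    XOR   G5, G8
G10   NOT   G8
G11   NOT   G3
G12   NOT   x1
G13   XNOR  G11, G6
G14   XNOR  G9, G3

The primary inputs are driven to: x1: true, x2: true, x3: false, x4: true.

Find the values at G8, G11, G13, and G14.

G1 = x4 XOR x3 = true XOR false = true
G2 = x2 XNOR G1 = true XNOR true = true
G3 = x4 XOR G2 = true XOR true = false
G5 = G2 XOR x4 = true XOR true = false
G6 = x2 XOR G2 = true XOR true = false
G8 = G1 XOR G5 = true XOR false = true
G9 = G5 XOR G8 = false XOR true = true
G11 = NOT G3 = NOT false = true
G13 = G11 XNOR G6 = true XNOR false = false
G14 = G9 XNOR G3 = true XNOR false = false

G8 = true; G11 = true; G13 = false; G14 = false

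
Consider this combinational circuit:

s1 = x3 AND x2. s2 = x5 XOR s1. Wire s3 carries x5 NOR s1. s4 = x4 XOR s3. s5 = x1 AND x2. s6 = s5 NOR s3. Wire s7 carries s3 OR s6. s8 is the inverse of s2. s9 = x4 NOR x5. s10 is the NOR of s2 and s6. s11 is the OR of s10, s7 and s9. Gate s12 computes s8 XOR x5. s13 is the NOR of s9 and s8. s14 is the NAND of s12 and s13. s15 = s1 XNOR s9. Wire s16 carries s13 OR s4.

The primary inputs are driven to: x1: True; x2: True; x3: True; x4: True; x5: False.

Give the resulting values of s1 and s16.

s1 = True; s16 = True

s1 = x3 AND x2 = True AND True = True
s2 = x5 XOR s1 = False XOR True = True
s3 = x5 NOR s1 = False NOR True = False
s4 = x4 XOR s3 = True XOR False = True
s8 = NOT s2 = NOT True = False
s9 = x4 NOR x5 = True NOR False = False
s13 = s9 NOR s8 = False NOR False = True
s16 = s13 OR s4 = True OR True = True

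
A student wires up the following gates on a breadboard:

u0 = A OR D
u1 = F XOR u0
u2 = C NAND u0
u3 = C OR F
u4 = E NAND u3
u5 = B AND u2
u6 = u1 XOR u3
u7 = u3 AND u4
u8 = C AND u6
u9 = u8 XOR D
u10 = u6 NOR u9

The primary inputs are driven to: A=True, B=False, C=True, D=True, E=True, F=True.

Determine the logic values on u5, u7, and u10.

u0 = A OR D = True OR True = True
u1 = F XOR u0 = True XOR True = False
u2 = C NAND u0 = True NAND True = False
u3 = C OR F = True OR True = True
u4 = E NAND u3 = True NAND True = False
u5 = B AND u2 = False AND False = False
u6 = u1 XOR u3 = False XOR True = True
u7 = u3 AND u4 = True AND False = False
u8 = C AND u6 = True AND True = True
u9 = u8 XOR D = True XOR True = False
u10 = u6 NOR u9 = True NOR False = False

u5 = False; u7 = False; u10 = False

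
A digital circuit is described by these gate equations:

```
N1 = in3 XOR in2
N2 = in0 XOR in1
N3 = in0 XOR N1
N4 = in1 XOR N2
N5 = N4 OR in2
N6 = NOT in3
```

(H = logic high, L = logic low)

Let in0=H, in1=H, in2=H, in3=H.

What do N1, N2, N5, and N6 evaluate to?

N1 = L  N2 = L  N5 = H  N6 = L

N1 = in3 XOR in2 = H XOR H = L
N2 = in0 XOR in1 = H XOR H = L
N4 = in1 XOR N2 = H XOR L = H
N5 = N4 OR in2 = H OR H = H
N6 = NOT in3 = NOT H = L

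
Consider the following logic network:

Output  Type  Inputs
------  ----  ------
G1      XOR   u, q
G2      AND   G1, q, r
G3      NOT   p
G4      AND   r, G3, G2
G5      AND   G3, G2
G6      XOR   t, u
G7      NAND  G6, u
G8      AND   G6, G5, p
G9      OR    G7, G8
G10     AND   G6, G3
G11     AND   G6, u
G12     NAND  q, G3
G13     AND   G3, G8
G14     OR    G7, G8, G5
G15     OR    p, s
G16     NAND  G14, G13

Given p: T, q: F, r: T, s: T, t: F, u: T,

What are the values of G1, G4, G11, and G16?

G1 = T, G4 = F, G11 = T, G16 = T

G1 = u XOR q = T XOR F = T
G2 = G1 AND q AND r = T AND F AND T = F
G3 = NOT p = NOT T = F
G4 = r AND G3 AND G2 = T AND F AND F = F
G5 = G3 AND G2 = F AND F = F
G6 = t XOR u = F XOR T = T
G7 = G6 NAND u = T NAND T = F
G8 = G6 AND G5 AND p = T AND F AND T = F
G11 = G6 AND u = T AND T = T
G13 = G3 AND G8 = F AND F = F
G14 = G7 OR G8 OR G5 = F OR F OR F = F
G16 = G14 NAND G13 = F NAND F = T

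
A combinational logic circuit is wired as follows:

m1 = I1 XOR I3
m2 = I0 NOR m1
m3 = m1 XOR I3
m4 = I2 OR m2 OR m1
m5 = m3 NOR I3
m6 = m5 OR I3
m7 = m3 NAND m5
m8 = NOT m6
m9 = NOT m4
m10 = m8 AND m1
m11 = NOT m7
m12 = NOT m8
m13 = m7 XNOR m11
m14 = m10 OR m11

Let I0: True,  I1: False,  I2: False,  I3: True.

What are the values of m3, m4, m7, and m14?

m3 = False, m4 = True, m7 = True, m14 = False

m1 = I1 XOR I3 = False XOR True = True
m2 = I0 NOR m1 = True NOR True = False
m3 = m1 XOR I3 = True XOR True = False
m4 = I2 OR m2 OR m1 = False OR False OR True = True
m5 = m3 NOR I3 = False NOR True = False
m6 = m5 OR I3 = False OR True = True
m7 = m3 NAND m5 = False NAND False = True
m8 = NOT m6 = NOT True = False
m10 = m8 AND m1 = False AND True = False
m11 = NOT m7 = NOT True = False
m14 = m10 OR m11 = False OR False = False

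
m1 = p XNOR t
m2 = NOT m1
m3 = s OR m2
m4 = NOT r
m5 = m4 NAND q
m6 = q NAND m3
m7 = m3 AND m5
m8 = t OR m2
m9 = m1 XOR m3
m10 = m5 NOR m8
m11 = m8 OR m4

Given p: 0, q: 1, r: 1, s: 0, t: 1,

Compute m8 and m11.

m8 = 1, m11 = 1

m1 = p XNOR t = 0 XNOR 1 = 0
m2 = NOT m1 = NOT 0 = 1
m4 = NOT r = NOT 1 = 0
m8 = t OR m2 = 1 OR 1 = 1
m11 = m8 OR m4 = 1 OR 0 = 1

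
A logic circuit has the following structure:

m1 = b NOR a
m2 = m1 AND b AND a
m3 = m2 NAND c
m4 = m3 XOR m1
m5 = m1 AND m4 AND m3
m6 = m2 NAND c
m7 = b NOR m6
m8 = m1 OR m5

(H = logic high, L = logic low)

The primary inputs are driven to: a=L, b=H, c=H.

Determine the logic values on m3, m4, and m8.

m1 = b NOR a = H NOR L = L
m2 = m1 AND b AND a = L AND H AND L = L
m3 = m2 NAND c = L NAND H = H
m4 = m3 XOR m1 = H XOR L = H
m5 = m1 AND m4 AND m3 = L AND H AND H = L
m8 = m1 OR m5 = L OR L = L

m3 = H  m4 = H  m8 = L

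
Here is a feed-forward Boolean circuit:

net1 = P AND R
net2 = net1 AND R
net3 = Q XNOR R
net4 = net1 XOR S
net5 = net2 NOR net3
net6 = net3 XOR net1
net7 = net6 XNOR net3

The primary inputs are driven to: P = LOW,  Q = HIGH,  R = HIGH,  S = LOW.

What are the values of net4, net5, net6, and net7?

net4 = LOW  net5 = LOW  net6 = HIGH  net7 = HIGH

net1 = P AND R = LOW AND HIGH = LOW
net2 = net1 AND R = LOW AND HIGH = LOW
net3 = Q XNOR R = HIGH XNOR HIGH = HIGH
net4 = net1 XOR S = LOW XOR LOW = LOW
net5 = net2 NOR net3 = LOW NOR HIGH = LOW
net6 = net3 XOR net1 = HIGH XOR LOW = HIGH
net7 = net6 XNOR net3 = HIGH XNOR HIGH = HIGH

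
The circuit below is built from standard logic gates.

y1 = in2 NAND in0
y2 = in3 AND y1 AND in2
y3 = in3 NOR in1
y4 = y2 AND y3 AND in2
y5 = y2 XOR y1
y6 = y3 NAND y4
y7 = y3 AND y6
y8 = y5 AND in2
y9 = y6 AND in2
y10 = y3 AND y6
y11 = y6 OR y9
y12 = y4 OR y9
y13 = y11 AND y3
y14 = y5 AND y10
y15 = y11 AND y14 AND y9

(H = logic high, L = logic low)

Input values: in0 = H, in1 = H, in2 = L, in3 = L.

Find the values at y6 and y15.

y1 = in2 NAND in0 = L NAND H = H
y2 = in3 AND y1 AND in2 = L AND H AND L = L
y3 = in3 NOR in1 = L NOR H = L
y4 = y2 AND y3 AND in2 = L AND L AND L = L
y5 = y2 XOR y1 = L XOR H = H
y6 = y3 NAND y4 = L NAND L = H
y9 = y6 AND in2 = H AND L = L
y10 = y3 AND y6 = L AND H = L
y11 = y6 OR y9 = H OR L = H
y14 = y5 AND y10 = H AND L = L
y15 = y11 AND y14 AND y9 = H AND L AND L = L

y6 = H, y15 = L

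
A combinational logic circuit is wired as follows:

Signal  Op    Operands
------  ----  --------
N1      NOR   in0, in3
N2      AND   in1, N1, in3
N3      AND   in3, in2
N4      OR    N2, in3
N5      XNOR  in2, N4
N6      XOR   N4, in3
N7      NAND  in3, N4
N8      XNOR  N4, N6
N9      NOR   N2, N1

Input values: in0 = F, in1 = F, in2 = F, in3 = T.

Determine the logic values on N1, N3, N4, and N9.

N1 = in0 NOR in3 = F NOR T = F
N2 = in1 AND N1 AND in3 = F AND F AND T = F
N3 = in3 AND in2 = T AND F = F
N4 = N2 OR in3 = F OR T = T
N9 = N2 NOR N1 = F NOR F = T

N1 = F; N3 = F; N4 = T; N9 = T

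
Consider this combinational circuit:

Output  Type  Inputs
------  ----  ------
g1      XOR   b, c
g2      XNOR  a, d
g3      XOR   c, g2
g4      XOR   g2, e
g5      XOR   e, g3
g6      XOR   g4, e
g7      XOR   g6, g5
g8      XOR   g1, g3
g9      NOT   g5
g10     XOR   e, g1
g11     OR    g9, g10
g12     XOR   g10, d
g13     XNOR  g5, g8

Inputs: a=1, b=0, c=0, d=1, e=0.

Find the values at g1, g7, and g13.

g1 = b XOR c = 0 XOR 0 = 0
g2 = a XNOR d = 1 XNOR 1 = 1
g3 = c XOR g2 = 0 XOR 1 = 1
g4 = g2 XOR e = 1 XOR 0 = 1
g5 = e XOR g3 = 0 XOR 1 = 1
g6 = g4 XOR e = 1 XOR 0 = 1
g7 = g6 XOR g5 = 1 XOR 1 = 0
g8 = g1 XOR g3 = 0 XOR 1 = 1
g13 = g5 XNOR g8 = 1 XNOR 1 = 1

g1 = 0, g7 = 0, g13 = 1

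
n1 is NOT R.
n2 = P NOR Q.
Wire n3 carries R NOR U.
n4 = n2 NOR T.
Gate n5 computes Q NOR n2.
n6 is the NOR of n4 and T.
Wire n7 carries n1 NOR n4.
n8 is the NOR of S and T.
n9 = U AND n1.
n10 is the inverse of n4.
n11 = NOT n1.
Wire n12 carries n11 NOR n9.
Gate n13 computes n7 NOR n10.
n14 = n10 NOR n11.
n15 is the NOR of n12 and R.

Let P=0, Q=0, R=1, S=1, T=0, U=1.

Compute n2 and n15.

n2 = 1  n15 = 0

n1 = NOT R = NOT 1 = 0
n2 = P NOR Q = 0 NOR 0 = 1
n9 = U AND n1 = 1 AND 0 = 0
n11 = NOT n1 = NOT 0 = 1
n12 = n11 NOR n9 = 1 NOR 0 = 0
n15 = n12 NOR R = 0 NOR 1 = 0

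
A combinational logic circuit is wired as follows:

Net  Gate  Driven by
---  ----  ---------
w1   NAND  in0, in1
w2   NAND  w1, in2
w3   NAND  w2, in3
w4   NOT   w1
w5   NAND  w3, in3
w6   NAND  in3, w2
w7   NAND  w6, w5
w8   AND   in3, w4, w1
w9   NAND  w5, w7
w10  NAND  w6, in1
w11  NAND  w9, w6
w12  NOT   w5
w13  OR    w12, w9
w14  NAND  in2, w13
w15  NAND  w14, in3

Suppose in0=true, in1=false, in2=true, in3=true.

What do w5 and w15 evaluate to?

w5 = false  w15 = true

w1 = in0 NAND in1 = true NAND false = true
w2 = w1 NAND in2 = true NAND true = false
w3 = w2 NAND in3 = false NAND true = true
w5 = w3 NAND in3 = true NAND true = false
w6 = in3 NAND w2 = true NAND false = true
w7 = w6 NAND w5 = true NAND false = true
w9 = w5 NAND w7 = false NAND true = true
w12 = NOT w5 = NOT false = true
w13 = w12 OR w9 = true OR true = true
w14 = in2 NAND w13 = true NAND true = false
w15 = w14 NAND in3 = false NAND true = true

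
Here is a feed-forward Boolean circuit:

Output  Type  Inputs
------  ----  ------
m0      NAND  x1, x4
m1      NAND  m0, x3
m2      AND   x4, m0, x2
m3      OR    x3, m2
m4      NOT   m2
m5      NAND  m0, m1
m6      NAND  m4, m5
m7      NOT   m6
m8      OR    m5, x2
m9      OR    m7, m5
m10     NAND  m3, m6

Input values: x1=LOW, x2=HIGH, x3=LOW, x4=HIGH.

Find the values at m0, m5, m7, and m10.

m0 = x1 NAND x4 = LOW NAND HIGH = HIGH
m1 = m0 NAND x3 = HIGH NAND LOW = HIGH
m2 = x4 AND m0 AND x2 = HIGH AND HIGH AND HIGH = HIGH
m3 = x3 OR m2 = LOW OR HIGH = HIGH
m4 = NOT m2 = NOT HIGH = LOW
m5 = m0 NAND m1 = HIGH NAND HIGH = LOW
m6 = m4 NAND m5 = LOW NAND LOW = HIGH
m7 = NOT m6 = NOT HIGH = LOW
m10 = m3 NAND m6 = HIGH NAND HIGH = LOW

m0 = HIGH, m5 = LOW, m7 = LOW, m10 = LOW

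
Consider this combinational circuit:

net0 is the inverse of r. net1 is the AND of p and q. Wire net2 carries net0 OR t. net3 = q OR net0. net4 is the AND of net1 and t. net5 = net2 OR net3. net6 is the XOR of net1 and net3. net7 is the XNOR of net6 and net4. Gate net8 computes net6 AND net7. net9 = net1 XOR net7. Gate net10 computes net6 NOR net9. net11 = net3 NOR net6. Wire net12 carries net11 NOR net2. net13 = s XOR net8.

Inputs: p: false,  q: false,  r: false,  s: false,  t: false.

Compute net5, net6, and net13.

net0 = NOT r = NOT false = true
net1 = p AND q = false AND false = false
net2 = net0 OR t = true OR false = true
net3 = q OR net0 = false OR true = true
net4 = net1 AND t = false AND false = false
net5 = net2 OR net3 = true OR true = true
net6 = net1 XOR net3 = false XOR true = true
net7 = net6 XNOR net4 = true XNOR false = false
net8 = net6 AND net7 = true AND false = false
net13 = s XOR net8 = false XOR false = false

net5 = true  net6 = true  net13 = false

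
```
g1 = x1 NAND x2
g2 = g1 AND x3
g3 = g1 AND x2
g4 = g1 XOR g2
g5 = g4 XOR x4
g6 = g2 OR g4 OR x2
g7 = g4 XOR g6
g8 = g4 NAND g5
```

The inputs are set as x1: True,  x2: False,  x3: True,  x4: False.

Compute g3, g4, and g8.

g3 = False  g4 = False  g8 = True

g1 = x1 NAND x2 = True NAND False = True
g2 = g1 AND x3 = True AND True = True
g3 = g1 AND x2 = True AND False = False
g4 = g1 XOR g2 = True XOR True = False
g5 = g4 XOR x4 = False XOR False = False
g8 = g4 NAND g5 = False NAND False = True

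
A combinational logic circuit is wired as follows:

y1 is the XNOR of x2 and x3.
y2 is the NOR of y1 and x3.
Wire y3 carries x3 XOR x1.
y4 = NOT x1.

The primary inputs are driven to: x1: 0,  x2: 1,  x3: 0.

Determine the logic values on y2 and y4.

y2 = 1  y4 = 1

y1 = x2 XNOR x3 = 1 XNOR 0 = 0
y2 = y1 NOR x3 = 0 NOR 0 = 1
y4 = NOT x1 = NOT 0 = 1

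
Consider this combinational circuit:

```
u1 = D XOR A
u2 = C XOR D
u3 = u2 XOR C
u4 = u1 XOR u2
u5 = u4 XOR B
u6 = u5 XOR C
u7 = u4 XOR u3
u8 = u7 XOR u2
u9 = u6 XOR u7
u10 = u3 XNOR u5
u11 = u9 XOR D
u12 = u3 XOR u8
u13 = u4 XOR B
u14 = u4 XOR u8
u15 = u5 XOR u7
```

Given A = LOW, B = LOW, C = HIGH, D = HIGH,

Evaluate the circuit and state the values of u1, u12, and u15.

u1 = D XOR A = HIGH XOR LOW = HIGH
u2 = C XOR D = HIGH XOR HIGH = LOW
u3 = u2 XOR C = LOW XOR HIGH = HIGH
u4 = u1 XOR u2 = HIGH XOR LOW = HIGH
u5 = u4 XOR B = HIGH XOR LOW = HIGH
u7 = u4 XOR u3 = HIGH XOR HIGH = LOW
u8 = u7 XOR u2 = LOW XOR LOW = LOW
u12 = u3 XOR u8 = HIGH XOR LOW = HIGH
u15 = u5 XOR u7 = HIGH XOR LOW = HIGH

u1 = HIGH, u12 = HIGH, u15 = HIGH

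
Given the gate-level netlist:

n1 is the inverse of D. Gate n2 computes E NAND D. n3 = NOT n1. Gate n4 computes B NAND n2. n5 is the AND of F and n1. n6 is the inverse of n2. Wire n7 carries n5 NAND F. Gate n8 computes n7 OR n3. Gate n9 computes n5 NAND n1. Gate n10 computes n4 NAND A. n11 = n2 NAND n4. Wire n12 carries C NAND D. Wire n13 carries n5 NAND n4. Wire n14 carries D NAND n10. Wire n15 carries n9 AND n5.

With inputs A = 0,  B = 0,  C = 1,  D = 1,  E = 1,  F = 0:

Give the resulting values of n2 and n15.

n2 = 0, n15 = 0

n1 = NOT D = NOT 1 = 0
n2 = E NAND D = 1 NAND 1 = 0
n5 = F AND n1 = 0 AND 0 = 0
n9 = n5 NAND n1 = 0 NAND 0 = 1
n15 = n9 AND n5 = 1 AND 0 = 0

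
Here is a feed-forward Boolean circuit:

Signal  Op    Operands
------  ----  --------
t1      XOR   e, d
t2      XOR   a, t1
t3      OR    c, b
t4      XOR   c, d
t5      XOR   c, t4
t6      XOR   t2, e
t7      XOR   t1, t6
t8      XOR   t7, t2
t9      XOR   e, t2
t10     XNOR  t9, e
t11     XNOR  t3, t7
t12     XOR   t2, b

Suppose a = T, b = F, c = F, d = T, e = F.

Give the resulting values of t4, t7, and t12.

t4 = T; t7 = T; t12 = F

t1 = e XOR d = F XOR T = T
t2 = a XOR t1 = T XOR T = F
t4 = c XOR d = F XOR T = T
t6 = t2 XOR e = F XOR F = F
t7 = t1 XOR t6 = T XOR F = T
t12 = t2 XOR b = F XOR F = F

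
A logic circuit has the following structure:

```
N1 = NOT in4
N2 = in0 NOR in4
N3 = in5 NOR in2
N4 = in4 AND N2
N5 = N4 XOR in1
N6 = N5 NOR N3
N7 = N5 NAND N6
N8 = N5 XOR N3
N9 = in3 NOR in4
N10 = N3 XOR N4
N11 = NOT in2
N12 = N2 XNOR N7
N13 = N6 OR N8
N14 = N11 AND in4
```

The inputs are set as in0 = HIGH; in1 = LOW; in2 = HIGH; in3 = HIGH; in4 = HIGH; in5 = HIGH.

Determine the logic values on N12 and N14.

N2 = in0 NOR in4 = HIGH NOR HIGH = LOW
N3 = in5 NOR in2 = HIGH NOR HIGH = LOW
N4 = in4 AND N2 = HIGH AND LOW = LOW
N5 = N4 XOR in1 = LOW XOR LOW = LOW
N6 = N5 NOR N3 = LOW NOR LOW = HIGH
N7 = N5 NAND N6 = LOW NAND HIGH = HIGH
N11 = NOT in2 = NOT HIGH = LOW
N12 = N2 XNOR N7 = LOW XNOR HIGH = LOW
N14 = N11 AND in4 = LOW AND HIGH = LOW

N12 = LOW  N14 = LOW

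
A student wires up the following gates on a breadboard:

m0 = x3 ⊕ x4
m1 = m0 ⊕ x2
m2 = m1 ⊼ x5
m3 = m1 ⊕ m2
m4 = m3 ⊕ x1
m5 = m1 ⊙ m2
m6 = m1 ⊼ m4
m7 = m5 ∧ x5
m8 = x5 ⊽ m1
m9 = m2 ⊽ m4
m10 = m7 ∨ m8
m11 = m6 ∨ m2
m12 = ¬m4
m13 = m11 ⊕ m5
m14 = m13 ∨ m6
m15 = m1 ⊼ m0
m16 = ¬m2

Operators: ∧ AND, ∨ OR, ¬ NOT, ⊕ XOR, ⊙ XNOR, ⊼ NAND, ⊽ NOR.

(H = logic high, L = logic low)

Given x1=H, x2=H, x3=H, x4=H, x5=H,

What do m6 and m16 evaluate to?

m6 = H, m16 = H

m0 = x3 XOR x4 = H XOR H = L
m1 = m0 XOR x2 = L XOR H = H
m2 = m1 NAND x5 = H NAND H = L
m3 = m1 XOR m2 = H XOR L = H
m4 = m3 XOR x1 = H XOR H = L
m6 = m1 NAND m4 = H NAND L = H
m16 = NOT m2 = NOT L = H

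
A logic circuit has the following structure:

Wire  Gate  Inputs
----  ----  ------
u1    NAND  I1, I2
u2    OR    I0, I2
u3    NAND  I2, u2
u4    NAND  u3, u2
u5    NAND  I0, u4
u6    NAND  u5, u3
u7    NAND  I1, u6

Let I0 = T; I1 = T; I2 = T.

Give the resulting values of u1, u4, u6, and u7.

u1 = I1 NAND I2 = T NAND T = F
u2 = I0 OR I2 = T OR T = T
u3 = I2 NAND u2 = T NAND T = F
u4 = u3 NAND u2 = F NAND T = T
u5 = I0 NAND u4 = T NAND T = F
u6 = u5 NAND u3 = F NAND F = T
u7 = I1 NAND u6 = T NAND T = F

u1 = F; u4 = T; u6 = T; u7 = F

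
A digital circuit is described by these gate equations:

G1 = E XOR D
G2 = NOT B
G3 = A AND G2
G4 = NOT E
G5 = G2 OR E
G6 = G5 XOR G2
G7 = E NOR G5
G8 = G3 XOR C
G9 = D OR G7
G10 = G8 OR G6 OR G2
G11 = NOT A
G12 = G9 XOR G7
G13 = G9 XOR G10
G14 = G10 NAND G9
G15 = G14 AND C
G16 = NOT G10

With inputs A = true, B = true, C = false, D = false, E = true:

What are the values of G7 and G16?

G7 = false, G16 = false

G2 = NOT B = NOT true = false
G3 = A AND G2 = true AND false = false
G5 = G2 OR E = false OR true = true
G6 = G5 XOR G2 = true XOR false = true
G7 = E NOR G5 = true NOR true = false
G8 = G3 XOR C = false XOR false = false
G10 = G8 OR G6 OR G2 = false OR true OR false = true
G16 = NOT G10 = NOT true = false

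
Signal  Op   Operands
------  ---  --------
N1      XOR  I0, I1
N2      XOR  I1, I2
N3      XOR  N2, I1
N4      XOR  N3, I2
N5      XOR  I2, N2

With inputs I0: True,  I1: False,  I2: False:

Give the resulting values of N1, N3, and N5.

N1 = True, N3 = False, N5 = False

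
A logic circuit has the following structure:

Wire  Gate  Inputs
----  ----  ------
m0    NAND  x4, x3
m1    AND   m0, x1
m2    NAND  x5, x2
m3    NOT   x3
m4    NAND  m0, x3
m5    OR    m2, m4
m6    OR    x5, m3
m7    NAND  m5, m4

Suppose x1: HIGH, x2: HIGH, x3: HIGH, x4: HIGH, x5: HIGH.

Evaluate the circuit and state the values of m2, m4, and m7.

m0 = x4 NAND x3 = HIGH NAND HIGH = LOW
m2 = x5 NAND x2 = HIGH NAND HIGH = LOW
m4 = m0 NAND x3 = LOW NAND HIGH = HIGH
m5 = m2 OR m4 = LOW OR HIGH = HIGH
m7 = m5 NAND m4 = HIGH NAND HIGH = LOW

m2 = LOW; m4 = HIGH; m7 = LOW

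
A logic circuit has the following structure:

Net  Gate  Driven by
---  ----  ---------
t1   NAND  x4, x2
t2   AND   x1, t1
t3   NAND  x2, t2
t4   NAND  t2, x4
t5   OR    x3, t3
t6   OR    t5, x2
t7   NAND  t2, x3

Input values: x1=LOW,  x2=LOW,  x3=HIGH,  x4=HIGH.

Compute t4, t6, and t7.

t1 = x4 NAND x2 = HIGH NAND LOW = HIGH
t2 = x1 AND t1 = LOW AND HIGH = LOW
t3 = x2 NAND t2 = LOW NAND LOW = HIGH
t4 = t2 NAND x4 = LOW NAND HIGH = HIGH
t5 = x3 OR t3 = HIGH OR HIGH = HIGH
t6 = t5 OR x2 = HIGH OR LOW = HIGH
t7 = t2 NAND x3 = LOW NAND HIGH = HIGH

t4 = HIGH, t6 = HIGH, t7 = HIGH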